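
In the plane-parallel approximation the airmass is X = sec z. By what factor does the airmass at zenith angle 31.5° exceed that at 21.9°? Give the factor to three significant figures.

1.09

X(31.5°)/X(21.9°) = sec 31.5° / sec 21.9° = cos 21.9° / cos 31.5° = 0.9278/0.8526 = 1.0882.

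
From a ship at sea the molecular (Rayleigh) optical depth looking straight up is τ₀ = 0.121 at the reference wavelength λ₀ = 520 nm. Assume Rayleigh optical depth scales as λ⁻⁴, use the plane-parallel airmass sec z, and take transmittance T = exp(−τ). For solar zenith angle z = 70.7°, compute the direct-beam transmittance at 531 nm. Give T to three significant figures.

0.714

sec 70.7° = 3.0256.
τ = 0.121 × (520/531)⁴ × 3.0256 = 0.121 × 0.9197 × 3.0256 = 0.3367.
T = exp(−0.3367) = 0.7141.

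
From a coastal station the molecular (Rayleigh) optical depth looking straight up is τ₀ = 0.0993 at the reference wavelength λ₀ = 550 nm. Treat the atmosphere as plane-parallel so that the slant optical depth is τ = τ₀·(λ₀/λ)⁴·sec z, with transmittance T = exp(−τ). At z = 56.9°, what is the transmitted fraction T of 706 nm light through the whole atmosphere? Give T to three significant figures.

sec 56.9° = 1.8312.
τ = 0.0993 × (550/706)⁴ × 1.8312 = 0.0993 × 0.3683 × 1.8312 = 0.0670.
T = exp(−0.0670) = 0.9352.

0.935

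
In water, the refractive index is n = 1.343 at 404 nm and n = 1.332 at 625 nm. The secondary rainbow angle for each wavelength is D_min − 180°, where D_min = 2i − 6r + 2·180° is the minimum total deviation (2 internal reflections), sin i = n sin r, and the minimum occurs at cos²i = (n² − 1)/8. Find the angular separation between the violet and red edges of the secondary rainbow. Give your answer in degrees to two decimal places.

2.85°

At 404 nm (n = 1.343): cos²i = 0.10046 → i = 71.522°, r = 44.928°, D_min = 233.478°, rainbow angle = 53.478°.
At 625 nm (n = 1.332): cos²i = 0.09678 → i = 71.875°, r = 45.520°, D_min = 230.628°, rainbow angle = 50.628°.
Angular width = |53.478° − 50.628°| = 2.849°.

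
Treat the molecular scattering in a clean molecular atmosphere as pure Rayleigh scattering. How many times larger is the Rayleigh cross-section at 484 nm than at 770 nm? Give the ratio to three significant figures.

Rayleigh scattering ∝ λ⁻⁴, so the ratio of coefficients is the inverse fourth power of the wavelength ratio.
σ(484)/σ(770) = (770/484)⁴ = (1.5909)⁴ = 6.406.

6.41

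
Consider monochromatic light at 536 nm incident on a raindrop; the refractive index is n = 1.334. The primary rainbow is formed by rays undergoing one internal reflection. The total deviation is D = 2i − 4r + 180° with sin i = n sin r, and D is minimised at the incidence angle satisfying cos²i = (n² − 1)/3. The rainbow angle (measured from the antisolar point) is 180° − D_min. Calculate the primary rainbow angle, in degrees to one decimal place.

41.9°

cos²i = (1.77956 − 1)/3 = 0.25985; i = arccos(0.50976) = 59.352°.
sin r = sin 59.352°/1.334 = 0.64492; r = 40.159°.
D_min = 2·59.352° − 4·40.159° + 180° = 138.067°.
Rainbow angle = 180° − D_min = 41.933°.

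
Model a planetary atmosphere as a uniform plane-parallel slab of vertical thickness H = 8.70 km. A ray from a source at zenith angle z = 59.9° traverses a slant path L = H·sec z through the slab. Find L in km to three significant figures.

17.3 km

sec z = 1/cos 59.9° = 1.9940.
L = 8.70 × 1.9940 = 17.348 km.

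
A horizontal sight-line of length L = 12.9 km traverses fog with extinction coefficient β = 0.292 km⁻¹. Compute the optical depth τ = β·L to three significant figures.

τ = β·L = 0.292 × 12.9 = 3.7668.

3.77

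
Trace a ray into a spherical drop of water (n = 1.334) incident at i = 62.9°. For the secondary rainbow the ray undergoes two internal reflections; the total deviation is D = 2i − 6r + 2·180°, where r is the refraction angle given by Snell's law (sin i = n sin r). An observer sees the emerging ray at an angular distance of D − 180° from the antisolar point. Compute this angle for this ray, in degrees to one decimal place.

54.6°

sin r = sin 62.9° / 1.334 = 0.8902/1.334 = 0.6673; r = 41.86°.
D = 2·62.9° − 6·41.86° + 2·180° = 125.80° − 251.17° + 360° = 234.63°.
Angle from antisolar point = D − 180° = 54.63°.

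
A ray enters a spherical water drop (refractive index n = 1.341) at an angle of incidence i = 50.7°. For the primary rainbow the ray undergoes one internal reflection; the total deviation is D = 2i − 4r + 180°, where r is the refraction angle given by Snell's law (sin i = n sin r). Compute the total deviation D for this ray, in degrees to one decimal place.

sin r = sin 50.7° / 1.341 = 0.7738/1.341 = 0.5771; r = 35.24°.
D = 2·50.7° − 4·35.24° + 180° = 101.40° − 140.98° + 180° = 140.42°.

140.4°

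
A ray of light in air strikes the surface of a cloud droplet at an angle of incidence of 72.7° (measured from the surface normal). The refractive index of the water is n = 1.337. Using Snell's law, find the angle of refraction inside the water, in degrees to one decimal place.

Snell: sin θ_r = sin θ_i / n = sin 72.7° / 1.337 = 0.9548 / 1.337 = 0.7141.
θ_r = arcsin(0.7141) = 45.57°.

45.6°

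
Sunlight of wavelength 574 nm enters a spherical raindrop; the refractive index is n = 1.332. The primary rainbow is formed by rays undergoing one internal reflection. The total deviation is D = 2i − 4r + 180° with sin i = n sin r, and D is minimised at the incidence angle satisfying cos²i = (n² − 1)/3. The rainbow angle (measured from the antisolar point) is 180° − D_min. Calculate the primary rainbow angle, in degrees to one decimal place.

cos²i = (1.77422 − 1)/3 = 0.25807; i = arccos(0.50801) = 59.469°.
sin r = sin 59.469°/1.332 = 0.64666; r = 40.290°.
D_min = 2·59.469° − 4·40.290° + 180° = 137.776°.
Rainbow angle = 180° − D_min = 42.224°.

42.2°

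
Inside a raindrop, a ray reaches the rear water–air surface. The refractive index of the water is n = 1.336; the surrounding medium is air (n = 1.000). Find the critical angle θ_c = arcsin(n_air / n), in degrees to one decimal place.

48.5°

sin θ_c = n_air / n = 1.000 / 1.336 = 0.7485.
θ_c = arcsin(0.7485) = 48.46°.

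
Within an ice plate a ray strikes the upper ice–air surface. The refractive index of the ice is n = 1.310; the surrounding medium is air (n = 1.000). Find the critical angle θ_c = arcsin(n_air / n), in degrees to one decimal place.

sin θ_c = n_air / n = 1.000 / 1.310 = 0.7634.
θ_c = arcsin(0.7634) = 49.76°.

49.8°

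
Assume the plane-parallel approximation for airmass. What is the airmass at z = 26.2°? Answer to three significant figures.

1.11

X = sec z = 1/cos 26.2° = 1/0.8973 = 1.1145.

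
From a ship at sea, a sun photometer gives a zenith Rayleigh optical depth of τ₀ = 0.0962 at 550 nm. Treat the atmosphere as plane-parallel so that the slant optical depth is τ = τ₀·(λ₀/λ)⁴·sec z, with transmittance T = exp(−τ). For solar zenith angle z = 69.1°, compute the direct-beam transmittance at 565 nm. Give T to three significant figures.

0.785

sec 69.1° = 2.8032.
τ = 0.0962 × (550/565)⁴ × 2.8032 = 0.0962 × 0.8980 × 2.8032 = 0.2421.
T = exp(−0.2421) = 0.7849.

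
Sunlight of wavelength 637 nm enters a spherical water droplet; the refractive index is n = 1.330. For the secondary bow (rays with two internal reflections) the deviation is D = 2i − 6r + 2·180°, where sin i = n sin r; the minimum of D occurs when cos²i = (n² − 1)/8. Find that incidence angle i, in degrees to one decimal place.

71.9°

cos²i = (1.330² − 1)/8 = (1.76890 − 1)/8 = 0.09611.
cos i = 0.31002, so i = 71.940°.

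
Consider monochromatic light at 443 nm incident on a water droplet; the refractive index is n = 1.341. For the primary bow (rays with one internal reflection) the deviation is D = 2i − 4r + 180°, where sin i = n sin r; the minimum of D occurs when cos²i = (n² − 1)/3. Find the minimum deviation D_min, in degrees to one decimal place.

cos²i = (1.79828 − 1)/3 = 0.26609; i = arccos(0.51584) = 58.946°.
sin r = sin 58.946°/1.341 = 0.63884; r = 39.705°.
D_min = 2·58.946° − 4·39.705° + 180° = 139.071°.

139.1°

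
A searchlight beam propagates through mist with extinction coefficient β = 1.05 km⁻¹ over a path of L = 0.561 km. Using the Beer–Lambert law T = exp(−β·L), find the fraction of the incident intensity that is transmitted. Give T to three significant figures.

0.555

τ = β·L = 1.05 × 0.561 = 0.5891.
T = exp(−0.5891) = 0.5549.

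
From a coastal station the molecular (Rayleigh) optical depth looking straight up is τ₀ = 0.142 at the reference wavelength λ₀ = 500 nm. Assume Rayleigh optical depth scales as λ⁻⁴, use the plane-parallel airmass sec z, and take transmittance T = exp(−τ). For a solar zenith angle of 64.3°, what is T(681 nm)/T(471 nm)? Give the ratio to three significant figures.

1.38

Airmass: sec 64.3° = 2.3060.
τ(681 nm) = 0.142 × (500/681)⁴ × 2.3060 = 0.142 × 0.2906 × 2.3060 = 0.0952.
τ(471 nm) = 0.142 × (500/471)⁴ × 2.3060 = 0.142 × 1.2700 × 2.3060 = 0.4158.
T(681)/T(471) = exp(τ_B − τ_A) = exp(0.3207) = 1.3781.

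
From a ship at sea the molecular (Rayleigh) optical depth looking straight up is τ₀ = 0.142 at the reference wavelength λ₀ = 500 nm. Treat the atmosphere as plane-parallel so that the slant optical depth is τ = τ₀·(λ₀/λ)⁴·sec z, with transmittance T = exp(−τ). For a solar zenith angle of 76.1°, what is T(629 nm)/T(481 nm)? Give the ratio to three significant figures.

Airmass: sec 76.1° = 4.1627.
τ(629 nm) = 0.142 × (500/629)⁴ × 4.1627 = 0.142 × 0.3993 × 4.1627 = 0.2360.
τ(481 nm) = 0.142 × (500/481)⁴ × 4.1627 = 0.142 × 1.1676 × 4.1627 = 0.6902.
T(629)/T(481) = exp(τ_B − τ_A) = exp(0.4542) = 1.5749.

1.57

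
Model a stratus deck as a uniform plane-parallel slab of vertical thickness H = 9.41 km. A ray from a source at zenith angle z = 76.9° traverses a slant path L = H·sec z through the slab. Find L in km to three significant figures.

41.5 km

sec z = 1/cos 76.9° = 4.4121.
L = 9.41 × 4.4121 = 41.518 km.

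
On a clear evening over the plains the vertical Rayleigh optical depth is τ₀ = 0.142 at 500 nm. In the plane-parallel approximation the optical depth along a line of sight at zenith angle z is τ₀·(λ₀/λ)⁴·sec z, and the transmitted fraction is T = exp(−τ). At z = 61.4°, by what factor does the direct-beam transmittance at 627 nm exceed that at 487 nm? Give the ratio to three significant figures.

Airmass: sec 61.4° = 2.0890.
τ(627 nm) = 0.142 × (500/627)⁴ × 2.0890 = 0.142 × 0.4044 × 2.0890 = 0.1200.
τ(487 nm) = 0.142 × (500/487)⁴ × 2.0890 = 0.142 × 1.1111 × 2.0890 = 0.3296.
T(627)/T(487) = exp(τ_B − τ_A) = exp(0.2096) = 1.2332.

1.23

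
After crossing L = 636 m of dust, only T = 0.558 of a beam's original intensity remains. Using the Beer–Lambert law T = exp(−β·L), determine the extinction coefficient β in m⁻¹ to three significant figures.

Beer–Lambert: T = exp(−βL) ⇒ β = −ln(T)/L = −ln(0.558)/636 = 0.5834/636 = 0.0009173 m⁻¹.

0.000917 m⁻¹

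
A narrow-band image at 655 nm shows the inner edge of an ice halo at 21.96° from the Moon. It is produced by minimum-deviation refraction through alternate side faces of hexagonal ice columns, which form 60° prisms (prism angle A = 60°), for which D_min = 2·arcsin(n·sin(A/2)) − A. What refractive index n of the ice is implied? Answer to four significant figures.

1.312

Rearranging: n = sin((D_min + A)/2) / sin(A/2).
(D_min + A)/2 = (21.96° + 60°)/2 = 40.980°.
n = sin 40.980° / sin 30° = 0.6558 / 0.5000 = 1.3116.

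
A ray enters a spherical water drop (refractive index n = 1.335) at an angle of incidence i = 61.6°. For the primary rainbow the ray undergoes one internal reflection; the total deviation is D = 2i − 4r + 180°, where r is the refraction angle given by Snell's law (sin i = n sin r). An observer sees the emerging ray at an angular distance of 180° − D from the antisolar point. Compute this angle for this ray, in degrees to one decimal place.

41.7°

sin r = sin 61.6° / 1.335 = 0.8796/1.335 = 0.6589; r = 41.22°.
D = 2·61.6° − 4·41.22° + 180° = 123.20° − 164.87° + 180° = 138.33°.
Angle from antisolar point = 180° − D = 41.67°.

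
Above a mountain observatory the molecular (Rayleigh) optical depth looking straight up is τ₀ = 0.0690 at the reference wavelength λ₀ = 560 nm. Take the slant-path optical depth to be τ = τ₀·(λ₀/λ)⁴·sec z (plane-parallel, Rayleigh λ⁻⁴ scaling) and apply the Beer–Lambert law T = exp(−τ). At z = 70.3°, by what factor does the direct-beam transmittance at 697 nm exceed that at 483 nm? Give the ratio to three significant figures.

1.33

Airmass: sec 70.3° = 2.9665.
τ(697 nm) = 0.0690 × (560/697)⁴ × 2.9665 = 0.0690 × 0.4167 × 2.9665 = 0.0853.
τ(483 nm) = 0.0690 × (560/483)⁴ × 2.9665 = 0.0690 × 1.8070 × 2.9665 = 0.3699.
T(697)/T(483) = exp(τ_B − τ_A) = exp(0.2846) = 1.3292.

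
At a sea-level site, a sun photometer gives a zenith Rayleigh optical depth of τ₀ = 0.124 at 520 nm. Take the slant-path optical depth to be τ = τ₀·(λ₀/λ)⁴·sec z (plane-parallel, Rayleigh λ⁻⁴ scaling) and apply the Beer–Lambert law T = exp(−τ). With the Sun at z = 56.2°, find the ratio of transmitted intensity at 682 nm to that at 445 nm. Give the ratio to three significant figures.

1.41

Airmass: sec 56.2° = 1.7976.
τ(682 nm) = 0.124 × (520/682)⁴ × 1.7976 = 0.124 × 0.3380 × 1.7976 = 0.0753.
τ(445 nm) = 0.124 × (520/445)⁴ × 1.7976 = 0.124 × 1.8645 × 1.7976 = 0.4156.
T(682)/T(445) = exp(τ_B − τ_A) = exp(0.3403) = 1.4053.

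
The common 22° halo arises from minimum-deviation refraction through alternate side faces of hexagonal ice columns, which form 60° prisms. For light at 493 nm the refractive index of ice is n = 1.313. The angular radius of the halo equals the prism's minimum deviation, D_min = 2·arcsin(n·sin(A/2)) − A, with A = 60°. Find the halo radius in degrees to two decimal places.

22.07°

n·sin(A/2) = 1.313 × sin 30° = 1.313 × 0.5000 = 0.6565.
D_min = 2·arcsin(0.6565) − 60° = 2 × 41.033° − 60° = 22.067°.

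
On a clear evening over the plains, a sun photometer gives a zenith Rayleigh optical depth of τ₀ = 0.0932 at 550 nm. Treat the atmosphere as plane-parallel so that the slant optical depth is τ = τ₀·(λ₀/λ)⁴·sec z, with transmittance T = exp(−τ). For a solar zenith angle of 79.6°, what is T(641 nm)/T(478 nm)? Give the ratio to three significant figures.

1.87

Airmass: sec 79.6° = 5.5396.
τ(641 nm) = 0.0932 × (550/641)⁴ × 5.5396 = 0.0932 × 0.5420 × 5.5396 = 0.2798.
τ(478 nm) = 0.0932 × (550/478)⁴ × 5.5396 = 0.0932 × 1.7528 × 5.5396 = 0.9050.
T(641)/T(478) = exp(τ_B − τ_A) = exp(0.6251) = 1.8685.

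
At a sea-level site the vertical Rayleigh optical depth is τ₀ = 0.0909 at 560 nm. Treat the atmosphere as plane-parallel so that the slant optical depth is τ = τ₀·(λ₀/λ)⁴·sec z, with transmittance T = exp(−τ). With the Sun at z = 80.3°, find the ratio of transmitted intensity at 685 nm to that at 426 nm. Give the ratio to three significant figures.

Airmass: sec 80.3° = 5.9351.
τ(685 nm) = 0.0909 × (560/685)⁴ × 5.9351 = 0.0909 × 0.4467 × 5.9351 = 0.2410.
τ(426 nm) = 0.0909 × (560/426)⁴ × 5.9351 = 0.0909 × 2.9862 × 5.9351 = 1.6110.
T(685)/T(426) = exp(τ_B − τ_A) = exp(1.3701) = 3.9356.

3.94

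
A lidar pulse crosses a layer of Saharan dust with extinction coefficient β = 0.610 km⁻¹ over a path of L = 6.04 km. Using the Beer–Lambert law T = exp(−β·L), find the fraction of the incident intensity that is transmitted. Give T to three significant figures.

0.0251

τ = β·L = 0.610 × 6.04 = 3.6844.
T = exp(−3.6844) = 0.0251.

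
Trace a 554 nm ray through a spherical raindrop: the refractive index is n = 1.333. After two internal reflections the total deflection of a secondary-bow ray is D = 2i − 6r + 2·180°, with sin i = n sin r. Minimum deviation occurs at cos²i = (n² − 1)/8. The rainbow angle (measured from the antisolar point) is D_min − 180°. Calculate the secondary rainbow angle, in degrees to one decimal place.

cos²i = (1.77689 − 1)/8 = 0.09711; i = arccos(0.31163) = 71.843°.
sin r = sin 71.843°/1.333 = 0.71283; r = 45.466°.
D_min = 2·71.843° − 6·45.466° + 360° = 230.891°.
Rainbow angle = D_min − 180° = 50.891°.

50.9°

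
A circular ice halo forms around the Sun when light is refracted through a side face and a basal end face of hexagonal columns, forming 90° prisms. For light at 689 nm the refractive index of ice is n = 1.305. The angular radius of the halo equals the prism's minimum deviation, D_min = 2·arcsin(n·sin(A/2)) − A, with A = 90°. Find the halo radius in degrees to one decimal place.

44.7°

n·sin(A/2) = 1.305 × sin 45° = 1.305 × 0.7071 = 0.9228.
D_min = 2·arcsin(0.9228) − 90° = 2 × 67.335° − 90° = 44.670°.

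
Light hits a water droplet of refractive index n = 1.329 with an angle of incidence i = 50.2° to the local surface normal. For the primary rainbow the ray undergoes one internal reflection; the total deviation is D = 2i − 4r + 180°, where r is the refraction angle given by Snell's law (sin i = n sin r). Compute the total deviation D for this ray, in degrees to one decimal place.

139.1°

sin r = sin 50.2° / 1.329 = 0.7683/1.329 = 0.5781; r = 35.32°.
D = 2·50.2° − 4·35.32° + 180° = 100.40° − 141.27° + 180° = 139.13°.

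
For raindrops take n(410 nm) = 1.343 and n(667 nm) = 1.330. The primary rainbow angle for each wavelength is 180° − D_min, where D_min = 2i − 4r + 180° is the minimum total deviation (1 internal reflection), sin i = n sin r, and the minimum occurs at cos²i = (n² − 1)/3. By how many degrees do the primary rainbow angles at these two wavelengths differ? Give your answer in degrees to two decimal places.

At 410 nm (n = 1.343): cos²i = 0.26788 → i = 58.830°, r = 39.577°, D_min = 139.354°, rainbow angle = 40.646°.
At 667 nm (n = 1.330): cos²i = 0.25630 → i = 59.585°, r = 40.422°, D_min = 137.484°, rainbow angle = 42.516°.
Angular width = |40.646° − 42.516°| = 1.871°.

1.87°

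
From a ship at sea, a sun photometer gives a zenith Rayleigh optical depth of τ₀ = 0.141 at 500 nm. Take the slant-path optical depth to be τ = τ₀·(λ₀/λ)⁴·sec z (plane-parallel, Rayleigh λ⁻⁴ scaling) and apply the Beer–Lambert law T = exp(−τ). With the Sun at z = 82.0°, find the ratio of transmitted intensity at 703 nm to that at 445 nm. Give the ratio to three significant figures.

Airmass: sec 82.0° = 7.1853.
τ(703 nm) = 0.141 × (500/703)⁴ × 7.1853 = 0.141 × 0.2559 × 7.1853 = 0.2593.
τ(445 nm) = 0.141 × (500/445)⁴ × 7.1853 = 0.141 × 1.5938 × 7.1853 = 1.6147.
T(703)/T(445) = exp(τ_B − τ_A) = exp(1.3555) = 3.8787.

3.88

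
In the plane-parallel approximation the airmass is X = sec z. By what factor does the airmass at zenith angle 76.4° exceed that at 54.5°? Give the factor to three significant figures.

X(76.4°)/X(54.5°) = sec 76.4° / sec 54.5° = cos 54.5° / cos 76.4° = 0.5807/0.2351 = 2.4696.

2.47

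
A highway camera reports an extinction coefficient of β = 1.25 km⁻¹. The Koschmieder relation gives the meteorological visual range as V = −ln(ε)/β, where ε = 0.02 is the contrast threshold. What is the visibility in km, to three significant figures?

3.13 km

V = −ln(0.02) / 1.25 = 3.912 / 1.25 = 3.1296 km.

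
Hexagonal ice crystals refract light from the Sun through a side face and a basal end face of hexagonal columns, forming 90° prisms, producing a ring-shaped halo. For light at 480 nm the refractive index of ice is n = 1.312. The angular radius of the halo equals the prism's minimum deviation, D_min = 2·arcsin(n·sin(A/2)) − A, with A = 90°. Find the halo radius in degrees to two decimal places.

46.17°

n·sin(A/2) = 1.312 × sin 45° = 1.312 × 0.7071 = 0.9277.
D_min = 2·arcsin(0.9277) − 90° = 2 × 68.083° − 90° = 46.166°.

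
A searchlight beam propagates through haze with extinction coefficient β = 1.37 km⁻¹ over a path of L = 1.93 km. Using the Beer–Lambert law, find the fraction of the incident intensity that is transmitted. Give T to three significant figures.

τ = β·L = 1.37 × 1.93 = 2.6441.
T = exp(−2.6441) = 0.0711.

0.0711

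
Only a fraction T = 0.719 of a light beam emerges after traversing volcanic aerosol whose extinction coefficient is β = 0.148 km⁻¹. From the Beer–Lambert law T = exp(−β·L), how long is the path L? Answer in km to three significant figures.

2.23 km

Beer–Lambert: T = exp(−βL) ⇒ L = −ln(T)/β = −ln(0.719)/0.148 = 0.3299/0.148 = 2.229 km.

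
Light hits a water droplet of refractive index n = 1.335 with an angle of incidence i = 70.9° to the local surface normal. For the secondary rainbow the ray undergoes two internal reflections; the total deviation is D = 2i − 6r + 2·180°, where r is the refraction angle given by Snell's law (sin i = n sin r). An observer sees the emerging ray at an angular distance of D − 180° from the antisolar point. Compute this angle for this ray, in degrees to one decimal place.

51.4°

sin r = sin 70.9° / 1.335 = 0.9449/1.335 = 0.7078; r = 45.06°.
D = 2·70.9° − 6·45.06° + 2·180° = 141.80° − 270.35° + 360° = 231.45°.
Angle from antisolar point = D − 180° = 51.45°.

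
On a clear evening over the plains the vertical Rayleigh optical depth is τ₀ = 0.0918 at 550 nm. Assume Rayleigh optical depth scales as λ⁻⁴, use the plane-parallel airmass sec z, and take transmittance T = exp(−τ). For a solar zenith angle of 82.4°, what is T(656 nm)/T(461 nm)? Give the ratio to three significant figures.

Airmass: sec 82.4° = 7.5611.
τ(656 nm) = 0.0918 × (550/656)⁴ × 7.5611 = 0.0918 × 0.4941 × 7.5611 = 0.3430.
τ(461 nm) = 0.0918 × (550/461)⁴ × 7.5611 = 0.0918 × 2.0260 × 7.5611 = 1.4063.
T(656)/T(461) = exp(τ_B − τ_A) = exp(1.0633) = 2.8959.

2.90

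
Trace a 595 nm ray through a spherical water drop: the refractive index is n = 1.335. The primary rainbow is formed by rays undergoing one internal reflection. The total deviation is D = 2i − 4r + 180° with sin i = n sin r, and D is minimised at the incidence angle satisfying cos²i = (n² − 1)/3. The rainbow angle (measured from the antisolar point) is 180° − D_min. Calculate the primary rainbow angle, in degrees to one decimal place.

cos²i = (1.78222 − 1)/3 = 0.26074; i = arccos(0.51063) = 59.294°.
sin r = sin 59.294°/1.335 = 0.64405; r = 40.094°.
D_min = 2·59.294° − 4·40.094° + 180° = 138.212°.
Rainbow angle = 180° − D_min = 41.788°.

41.8°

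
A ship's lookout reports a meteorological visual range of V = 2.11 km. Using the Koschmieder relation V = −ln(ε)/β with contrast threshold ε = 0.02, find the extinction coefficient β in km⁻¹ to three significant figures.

1.85 km⁻¹

β = −ln(0.02) / V = 3.912 / 2.11 = 1.8540 km⁻¹.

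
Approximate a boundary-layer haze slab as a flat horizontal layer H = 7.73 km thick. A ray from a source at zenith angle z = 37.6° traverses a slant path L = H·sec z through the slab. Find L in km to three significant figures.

sec z = 1/cos 37.6° = 1.2622.
L = 7.73 × 1.2622 = 9.757 km.

9.76 km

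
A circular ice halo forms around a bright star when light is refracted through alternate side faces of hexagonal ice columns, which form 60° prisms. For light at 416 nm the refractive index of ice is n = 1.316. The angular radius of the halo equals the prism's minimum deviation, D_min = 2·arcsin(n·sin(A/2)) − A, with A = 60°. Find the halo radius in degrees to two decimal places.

22.30°

n·sin(A/2) = 1.316 × sin 30° = 1.316 × 0.5000 = 0.6580.
D_min = 2·arcsin(0.6580) − 60° = 2 × 41.148° − 60° = 22.295°.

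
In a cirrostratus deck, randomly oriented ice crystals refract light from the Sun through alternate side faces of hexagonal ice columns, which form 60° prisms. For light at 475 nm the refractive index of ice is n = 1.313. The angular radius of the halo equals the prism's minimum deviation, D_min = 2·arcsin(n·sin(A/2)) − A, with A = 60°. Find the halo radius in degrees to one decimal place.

n·sin(A/2) = 1.313 × sin 30° = 1.313 × 0.5000 = 0.6565.
D_min = 2·arcsin(0.6565) − 60° = 2 × 41.033° − 60° = 22.067°.

22.1°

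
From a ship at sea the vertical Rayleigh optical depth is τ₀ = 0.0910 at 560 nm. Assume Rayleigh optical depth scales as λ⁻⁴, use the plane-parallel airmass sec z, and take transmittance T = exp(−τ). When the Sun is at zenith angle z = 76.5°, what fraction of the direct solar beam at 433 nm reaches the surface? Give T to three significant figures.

0.336

sec 76.5° = 4.2837.
τ = 0.0910 × (560/433)⁴ × 4.2837 = 0.0910 × 2.7977 × 4.2837 = 1.0906.
T = exp(−1.0906) = 0.3360.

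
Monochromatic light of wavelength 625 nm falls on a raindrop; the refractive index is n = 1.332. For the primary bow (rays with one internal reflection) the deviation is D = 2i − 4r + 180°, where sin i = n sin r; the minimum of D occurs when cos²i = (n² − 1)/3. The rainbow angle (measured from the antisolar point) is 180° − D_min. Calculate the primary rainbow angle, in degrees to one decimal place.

42.2°

cos²i = (1.77422 − 1)/3 = 0.25807; i = arccos(0.50801) = 59.469°.
sin r = sin 59.469°/1.332 = 0.64666; r = 40.290°.
D_min = 2·59.469° − 4·40.290° + 180° = 137.776°.
Rainbow angle = 180° − D_min = 42.224°.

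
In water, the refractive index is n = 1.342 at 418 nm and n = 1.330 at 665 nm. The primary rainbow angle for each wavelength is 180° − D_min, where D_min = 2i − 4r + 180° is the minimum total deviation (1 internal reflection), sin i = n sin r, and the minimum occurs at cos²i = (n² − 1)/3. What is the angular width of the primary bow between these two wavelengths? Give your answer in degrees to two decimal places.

1.73°

At 418 nm (n = 1.342): cos²i = 0.26699 → i = 58.888°, r = 39.641°, D_min = 139.213°, rainbow angle = 40.787°.
At 665 nm (n = 1.330): cos²i = 0.25630 → i = 59.585°, r = 40.422°, D_min = 137.484°, rainbow angle = 42.516°.
Angular width = |40.787° − 42.516°| = 1.729°.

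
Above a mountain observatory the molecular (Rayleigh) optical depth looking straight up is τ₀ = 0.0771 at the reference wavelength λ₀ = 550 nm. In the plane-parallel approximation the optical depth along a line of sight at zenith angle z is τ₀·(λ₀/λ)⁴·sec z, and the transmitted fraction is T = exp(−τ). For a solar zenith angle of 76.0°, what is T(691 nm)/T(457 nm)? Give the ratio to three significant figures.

Airmass: sec 76.0° = 4.1336.
τ(691 nm) = 0.0771 × (550/691)⁴ × 4.1336 = 0.0771 × 0.4014 × 4.1336 = 0.1279.
τ(457 nm) = 0.0771 × (550/457)⁴ × 4.1336 = 0.0771 × 2.0979 × 4.1336 = 0.6686.
T(691)/T(457) = exp(τ_B − τ_A) = exp(0.5407) = 1.7172.

1.72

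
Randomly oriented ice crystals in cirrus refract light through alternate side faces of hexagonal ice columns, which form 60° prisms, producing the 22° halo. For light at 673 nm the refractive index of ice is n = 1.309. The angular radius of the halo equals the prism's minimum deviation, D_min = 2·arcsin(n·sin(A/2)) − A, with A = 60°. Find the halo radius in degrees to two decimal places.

21.76°

n·sin(A/2) = 1.309 × sin 30° = 1.309 × 0.5000 = 0.6545.
D_min = 2·arcsin(0.6545) − 60° = 2 × 40.882° − 60° = 21.763°.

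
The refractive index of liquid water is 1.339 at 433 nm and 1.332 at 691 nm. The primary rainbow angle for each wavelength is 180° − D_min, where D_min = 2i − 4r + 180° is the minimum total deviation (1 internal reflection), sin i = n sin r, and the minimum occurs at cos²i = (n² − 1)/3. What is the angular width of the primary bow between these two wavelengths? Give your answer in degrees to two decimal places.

At 433 nm (n = 1.339): cos²i = 0.26431 → i = 59.062°, r = 39.834°, D_min = 138.786°, rainbow angle = 41.214°.
At 691 nm (n = 1.332): cos²i = 0.25807 → i = 59.469°, r = 40.290°, D_min = 137.776°, rainbow angle = 42.224°.
Angular width = |41.214° − 42.224°| = 1.010°.

1.01°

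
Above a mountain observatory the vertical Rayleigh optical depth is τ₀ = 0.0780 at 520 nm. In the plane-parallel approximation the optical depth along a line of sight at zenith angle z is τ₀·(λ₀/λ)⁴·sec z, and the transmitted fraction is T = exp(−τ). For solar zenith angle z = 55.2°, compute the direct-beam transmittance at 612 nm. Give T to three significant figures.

sec 55.2° = 1.7522.
τ = 0.0780 × (520/612)⁴ × 1.7522 = 0.0780 × 0.5212 × 1.7522 = 0.0712.
T = exp(−0.0712) = 0.9312.

0.931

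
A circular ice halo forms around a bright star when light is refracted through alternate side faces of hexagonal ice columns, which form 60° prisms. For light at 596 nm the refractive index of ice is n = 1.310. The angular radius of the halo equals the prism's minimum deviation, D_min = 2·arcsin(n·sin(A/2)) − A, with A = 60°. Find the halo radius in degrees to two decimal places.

n·sin(A/2) = 1.310 × sin 30° = 1.310 × 0.5000 = 0.6550.
D_min = 2·arcsin(0.6550) − 60° = 2 × 40.920° − 60° = 21.839°.

21.84°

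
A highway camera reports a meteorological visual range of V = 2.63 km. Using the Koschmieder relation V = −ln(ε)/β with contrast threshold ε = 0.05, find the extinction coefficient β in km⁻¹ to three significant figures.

β = −ln(0.05) / V = 2.996 / 2.63 = 1.1391 km⁻¹.

1.14 km⁻¹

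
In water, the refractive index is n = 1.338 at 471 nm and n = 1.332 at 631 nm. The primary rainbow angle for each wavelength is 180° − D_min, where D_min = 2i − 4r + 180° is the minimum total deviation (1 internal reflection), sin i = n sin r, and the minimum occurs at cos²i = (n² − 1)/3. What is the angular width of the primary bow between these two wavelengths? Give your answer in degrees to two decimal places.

At 471 nm (n = 1.338): cos²i = 0.26341 → i = 59.120°, r = 39.899°, D_min = 138.643°, rainbow angle = 41.357°.
At 631 nm (n = 1.332): cos²i = 0.25807 → i = 59.469°, r = 40.290°, D_min = 137.776°, rainbow angle = 42.224°.
Angular width = |41.357° − 42.224°| = 0.867°.

0.87°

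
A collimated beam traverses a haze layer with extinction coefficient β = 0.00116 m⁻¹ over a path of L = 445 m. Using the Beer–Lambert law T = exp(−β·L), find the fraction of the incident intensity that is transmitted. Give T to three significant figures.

τ = β·L = 0.00116 × 445 = 0.5162.
T = exp(−0.5162) = 0.5968.

0.597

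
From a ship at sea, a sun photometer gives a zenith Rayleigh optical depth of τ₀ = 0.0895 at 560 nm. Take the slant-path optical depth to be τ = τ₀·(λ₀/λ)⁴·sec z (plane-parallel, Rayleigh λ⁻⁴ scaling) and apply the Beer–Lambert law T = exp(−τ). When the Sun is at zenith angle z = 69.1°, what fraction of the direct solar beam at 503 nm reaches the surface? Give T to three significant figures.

0.680

sec 69.1° = 2.8032.
τ = 0.0895 × (560/503)⁴ × 2.8032 = 0.0895 × 1.5363 × 2.8032 = 0.3854.
T = exp(−0.3854) = 0.6802.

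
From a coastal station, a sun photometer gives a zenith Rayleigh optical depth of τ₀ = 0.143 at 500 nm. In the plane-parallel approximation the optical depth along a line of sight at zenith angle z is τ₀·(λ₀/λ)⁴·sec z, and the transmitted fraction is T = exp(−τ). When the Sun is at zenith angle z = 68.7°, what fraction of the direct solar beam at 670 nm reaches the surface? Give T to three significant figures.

0.885

sec 68.7° = 2.7529.
τ = 0.143 × (500/670)⁴ × 2.7529 = 0.143 × 0.3102 × 2.7529 = 0.1221.
T = exp(−0.1221) = 0.8851.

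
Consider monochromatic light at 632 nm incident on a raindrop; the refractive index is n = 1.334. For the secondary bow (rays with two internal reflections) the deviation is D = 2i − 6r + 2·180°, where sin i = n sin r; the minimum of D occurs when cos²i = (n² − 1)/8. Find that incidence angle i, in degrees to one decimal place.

cos²i = (1.334² − 1)/8 = (1.77956 − 1)/8 = 0.09744.
cos i = 0.31216, so i = 71.810°.

71.8°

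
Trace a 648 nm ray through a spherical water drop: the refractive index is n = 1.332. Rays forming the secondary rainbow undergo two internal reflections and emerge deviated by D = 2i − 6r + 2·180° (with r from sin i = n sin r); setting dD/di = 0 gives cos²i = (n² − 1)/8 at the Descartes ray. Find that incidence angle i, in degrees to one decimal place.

71.9°

cos²i = (1.332² − 1)/8 = (1.77422 − 1)/8 = 0.09678.
cos i = 0.31109, so i = 71.875°.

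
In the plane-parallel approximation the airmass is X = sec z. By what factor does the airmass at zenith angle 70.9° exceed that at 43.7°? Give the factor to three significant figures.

X(70.9°)/X(43.7°) = sec 70.9° / sec 43.7° = cos 43.7° / cos 70.9° = 0.7230/0.3272 = 2.2094.

2.21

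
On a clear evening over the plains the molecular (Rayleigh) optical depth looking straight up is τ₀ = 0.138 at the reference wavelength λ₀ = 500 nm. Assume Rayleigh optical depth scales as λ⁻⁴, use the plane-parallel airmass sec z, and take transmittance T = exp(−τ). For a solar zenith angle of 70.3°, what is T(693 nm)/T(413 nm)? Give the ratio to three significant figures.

2.16

Airmass: sec 70.3° = 2.9665.
τ(693 nm) = 0.138 × (500/693)⁴ × 2.9665 = 0.138 × 0.2710 × 2.9665 = 0.1109.
τ(413 nm) = 0.138 × (500/413)⁴ × 2.9665 = 0.138 × 2.1482 × 2.9665 = 0.8794.
T(693)/T(413) = exp(τ_B − τ_A) = exp(0.7685) = 2.1565.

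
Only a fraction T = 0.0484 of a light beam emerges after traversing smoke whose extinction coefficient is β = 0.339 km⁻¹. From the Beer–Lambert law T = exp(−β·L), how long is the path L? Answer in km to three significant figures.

Beer–Lambert: T = exp(−βL) ⇒ L = −ln(T)/β = −ln(0.0484)/0.339 = 3.0283/0.339 = 8.933 km.

8.93 km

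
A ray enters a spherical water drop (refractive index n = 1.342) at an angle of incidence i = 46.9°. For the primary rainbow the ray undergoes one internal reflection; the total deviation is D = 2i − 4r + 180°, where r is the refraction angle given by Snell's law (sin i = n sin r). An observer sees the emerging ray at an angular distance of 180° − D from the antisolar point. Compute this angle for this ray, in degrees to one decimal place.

sin r = sin 46.9° / 1.342 = 0.7302/1.342 = 0.5441; r = 32.96°.
D = 2·46.9° − 4·32.96° + 180° = 93.80° − 131.85° + 180° = 141.95°.
Angle from antisolar point = 180° − D = 38.05°.

38.0°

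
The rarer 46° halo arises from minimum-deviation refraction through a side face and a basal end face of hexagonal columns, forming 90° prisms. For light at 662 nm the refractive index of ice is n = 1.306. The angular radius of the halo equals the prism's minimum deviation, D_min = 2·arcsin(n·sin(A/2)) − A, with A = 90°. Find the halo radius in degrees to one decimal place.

44.9°

n·sin(A/2) = 1.306 × sin 45° = 1.306 × 0.7071 = 0.9235.
D_min = 2·arcsin(0.9235) − 90° = 2 × 67.440° − 90° = 44.881°.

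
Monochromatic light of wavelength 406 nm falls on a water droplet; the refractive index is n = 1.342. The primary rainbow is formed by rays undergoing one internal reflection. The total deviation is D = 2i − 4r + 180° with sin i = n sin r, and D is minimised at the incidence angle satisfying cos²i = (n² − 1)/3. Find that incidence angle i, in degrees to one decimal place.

cos²i = (1.342² − 1)/3 = (1.80096 − 1)/3 = 0.26699.
cos i = 0.51671, so i = 58.888°.

58.9°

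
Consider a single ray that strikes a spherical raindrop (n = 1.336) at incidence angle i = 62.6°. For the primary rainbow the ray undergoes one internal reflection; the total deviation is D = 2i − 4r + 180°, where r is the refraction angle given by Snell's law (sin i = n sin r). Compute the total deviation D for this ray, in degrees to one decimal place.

138.6°

sin r = sin 62.6° / 1.336 = 0.8878/1.336 = 0.6645; r = 41.65°.
D = 2·62.6° − 4·41.65° + 180° = 125.20° − 166.59° + 180° = 138.61°.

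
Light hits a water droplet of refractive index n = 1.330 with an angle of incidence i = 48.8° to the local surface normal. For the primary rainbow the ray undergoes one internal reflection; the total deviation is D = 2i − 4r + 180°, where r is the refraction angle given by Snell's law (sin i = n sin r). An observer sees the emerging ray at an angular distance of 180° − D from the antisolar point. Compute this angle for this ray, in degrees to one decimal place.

sin r = sin 48.8° / 1.330 = 0.7524/1.330 = 0.5657; r = 34.45°.
D = 2·48.8° − 4·34.45° + 180° = 97.60° − 137.81° + 180° = 139.79°.
Angle from antisolar point = 180° − D = 40.21°.

40.2°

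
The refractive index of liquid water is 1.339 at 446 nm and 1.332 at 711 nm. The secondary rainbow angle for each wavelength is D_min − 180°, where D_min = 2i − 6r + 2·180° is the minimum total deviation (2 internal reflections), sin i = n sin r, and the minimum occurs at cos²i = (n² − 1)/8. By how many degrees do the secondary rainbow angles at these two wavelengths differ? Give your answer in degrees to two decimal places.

1.82°

At 446 nm (n = 1.339): cos²i = 0.09912 → i = 71.650°, r = 45.141°, D_min = 232.451°, rainbow angle = 52.451°.
At 711 nm (n = 1.332): cos²i = 0.09678 → i = 71.875°, r = 45.520°, D_min = 230.628°, rainbow angle = 50.628°.
Angular width = |52.451° − 50.628°| = 1.823°.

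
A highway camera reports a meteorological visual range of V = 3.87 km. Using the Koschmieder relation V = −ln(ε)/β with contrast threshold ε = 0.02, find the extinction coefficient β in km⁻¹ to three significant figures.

1.01 km⁻¹

β = −ln(0.02) / V = 3.912 / 3.87 = 1.0109 km⁻¹.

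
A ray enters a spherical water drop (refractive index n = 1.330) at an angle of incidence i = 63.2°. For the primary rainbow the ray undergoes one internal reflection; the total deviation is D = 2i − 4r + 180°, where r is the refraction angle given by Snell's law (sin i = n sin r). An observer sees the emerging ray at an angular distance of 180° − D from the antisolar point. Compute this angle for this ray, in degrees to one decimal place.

42.2°

sin r = sin 63.2° / 1.330 = 0.8926/1.330 = 0.6711; r = 42.15°.
D = 2·63.2° − 4·42.15° + 180° = 126.40° − 168.61° + 180° = 137.79°.
Angle from antisolar point = 180° − D = 42.21°.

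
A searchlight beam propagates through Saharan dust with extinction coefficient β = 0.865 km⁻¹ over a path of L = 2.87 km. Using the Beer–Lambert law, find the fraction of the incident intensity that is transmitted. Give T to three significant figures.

0.0835

τ = β·L = 0.865 × 2.87 = 2.4826.
T = exp(−2.4826) = 0.0835.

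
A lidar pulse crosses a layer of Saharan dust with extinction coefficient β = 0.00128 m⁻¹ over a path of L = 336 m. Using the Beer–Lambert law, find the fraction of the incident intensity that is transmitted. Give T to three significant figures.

τ = β·L = 0.00128 × 336 = 0.4301.
T = exp(−0.4301) = 0.6505.

0.650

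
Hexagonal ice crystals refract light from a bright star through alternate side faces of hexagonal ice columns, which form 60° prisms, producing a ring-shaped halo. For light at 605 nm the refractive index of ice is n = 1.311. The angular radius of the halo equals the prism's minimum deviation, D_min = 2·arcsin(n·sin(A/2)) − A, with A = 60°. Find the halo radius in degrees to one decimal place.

21.9°

n·sin(A/2) = 1.311 × sin 30° = 1.311 × 0.5000 = 0.6555.
D_min = 2·arcsin(0.6555) − 60° = 2 × 40.958° − 60° = 21.915°.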